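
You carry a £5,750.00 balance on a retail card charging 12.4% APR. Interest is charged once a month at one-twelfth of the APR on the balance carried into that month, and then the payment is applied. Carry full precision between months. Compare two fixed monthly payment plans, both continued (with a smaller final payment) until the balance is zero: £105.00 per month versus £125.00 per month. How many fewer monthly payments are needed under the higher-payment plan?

19 fewer payments

Monthly rate r = 12.4%/12 = 1.03333% = 0.0103333.
At £105.00/mo: n = ⌈−ln(1 − rB₀/P)/ln(1+r)⌉ = 82 payments (last £17.57); total interest = total paid − £5,750.00 = £2,772.57.
At £125.00/mo: 63 payments (last £92.69); total interest £2,092.69.
Payments saved = 82 − 63 = 19.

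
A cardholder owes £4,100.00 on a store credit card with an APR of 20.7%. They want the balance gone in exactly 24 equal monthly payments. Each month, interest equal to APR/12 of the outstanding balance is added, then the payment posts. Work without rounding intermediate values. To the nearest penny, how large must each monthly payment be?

£210.08

Monthly rate r = 20.7%/12 = 1.725% = 0.01725.
Level-payment amortization: P = B₀·r / (1 − (1+r)^(−n)) = 4100.00·0.01725 / (1 − 1.01725^(−24)).
Denominator 1 − (1+r)^(−24) = 0.336661453.
P = 70.725 / 0.336661453 ≈ 210.08.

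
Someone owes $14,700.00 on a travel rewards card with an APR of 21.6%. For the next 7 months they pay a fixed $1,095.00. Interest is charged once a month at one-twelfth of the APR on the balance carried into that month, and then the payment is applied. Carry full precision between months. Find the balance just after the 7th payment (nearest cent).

$8,563.72

Monthly rate r = 21.6%/12 = 1.8% = 0.018.
Each month: B ← B·(1+r) − $1,095.00.
Month 1: interest $264.60; balance after payment $13,869.60.
Month 2: interest $249.65; balance after payment $13,024.25.
Month 3: interest $234.44; balance after payment $12,163.69.
Month 4: interest $218.95; balance after payment $11,287.64.
Month 5: interest $203.18; balance after payment $10,395.81.
Month 6: interest $187.12; balance after payment $9,487.94.
Month 7: interest $170.78; balance after payment $8,563.72.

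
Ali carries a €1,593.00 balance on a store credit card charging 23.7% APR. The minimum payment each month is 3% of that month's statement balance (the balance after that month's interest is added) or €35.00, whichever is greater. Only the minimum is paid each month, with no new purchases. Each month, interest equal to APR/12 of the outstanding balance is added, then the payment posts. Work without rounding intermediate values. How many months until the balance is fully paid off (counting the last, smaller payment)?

84 months

Monthly rate r = 23.7%/12 = 1.975% = 0.01975.
While 3% of the post-interest balance exceeds €35.00, each month B ← (B·(1+r))·(1 − 0.03), i.e. B shrinks by the factor (1+r)·0.97 = 0.98916.
This holds for months 1–31. Entering month 32 the balance is €1,136.17; 3% of the post-interest balance is now below €35.00, so the flat €35.00 minimum applies from here.
From month 32 a fixed €35.00 at rate r clears €1,136.17 in 53 more payments. Total: 31 + 53 = 84 months.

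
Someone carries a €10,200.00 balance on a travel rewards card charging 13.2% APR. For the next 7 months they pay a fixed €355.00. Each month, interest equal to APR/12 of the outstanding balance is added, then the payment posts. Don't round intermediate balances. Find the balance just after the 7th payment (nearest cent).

€8,443.27

Monthly rate r = 13.2%/12 = 1.1% = 0.011.
Each month: B ← B·(1+r) − €355.00.
Month 1: interest €112.20; balance after payment €9,957.20.
Month 2: interest €109.53; balance after payment €9,711.73.
Month 3: interest €106.83; balance after payment €9,463.56.
Month 4: interest €104.10; balance after payment €9,212.66.
Month 5: interest €101.34; balance after payment €8,959.00.
Month 6: interest €98.55; balance after payment €8,702.55.
Month 7: interest €95.73; balance after payment €8,443.27.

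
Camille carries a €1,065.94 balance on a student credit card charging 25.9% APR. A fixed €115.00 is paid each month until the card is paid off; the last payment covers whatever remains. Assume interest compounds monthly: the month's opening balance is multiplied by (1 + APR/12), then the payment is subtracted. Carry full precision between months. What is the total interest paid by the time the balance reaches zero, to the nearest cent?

€136.48

Monthly rate r = 25.9%/12 = 2.15833% = 0.0215833.
Payoff takes n = ⌈−ln(1 − rB₀/P)/ln(1+r)⌉ = ⌈10.453⌉ = 11 payments; the last is €52.42.
Total paid = 10·€115.00 + €52.42 = €1,202.42.
Total interest = total paid − principal = €1,202.42 − €1,065.94 = €136.48.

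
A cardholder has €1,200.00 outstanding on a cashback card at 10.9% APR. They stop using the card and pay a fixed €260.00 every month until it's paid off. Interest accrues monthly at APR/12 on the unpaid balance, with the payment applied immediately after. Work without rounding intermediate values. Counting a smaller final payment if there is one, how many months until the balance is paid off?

5 payments

Monthly rate r = 10.9%/12 = 0.908333% = 0.00908333.
Recurrence: B ← B·(1+r) − €260.00.
Month 1: interest €10.90; balance after payment €950.90.
Month 2: interest €8.64; balance after payment €699.54.
Month 3: interest €6.35; balance after payment €445.89.
Month 4: interest €4.05; balance after payment €189.94.
Month 5: interest €1.73; balance after payment €0.00.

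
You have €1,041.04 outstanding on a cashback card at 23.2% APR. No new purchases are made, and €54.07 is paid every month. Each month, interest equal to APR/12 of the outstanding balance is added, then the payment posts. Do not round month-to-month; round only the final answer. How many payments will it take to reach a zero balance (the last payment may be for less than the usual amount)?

25 payments

Monthly rate r = 23.2%/12 = 1.93333% = 0.0193333.
Recurrence: B ← B·(1+r) − €54.07.
Month 1: interest €20.13; balance after payment €1,007.10.
Month 2: interest €19.47; balance after payment €972.50.
Closed form: n = −ln(1 − rB₀/P)/ln(1+r) = −ln(0.62776)/ln(1.01933) ≈ 24.314, so the balance reaches zero during payment 25.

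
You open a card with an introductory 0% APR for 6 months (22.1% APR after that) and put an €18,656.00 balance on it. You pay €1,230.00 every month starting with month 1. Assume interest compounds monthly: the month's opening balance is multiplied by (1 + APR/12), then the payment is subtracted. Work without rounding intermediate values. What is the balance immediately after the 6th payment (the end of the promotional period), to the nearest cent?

Promo months 1–6 at r₀ = 0%/12 = 0; months 7+ at r₁ = 22.1%/12 = 0.0184167.
After month 6 (no interest yet): B = €18,656.00 − 6·€1,230.00 = €11,276.00.

€11,276.00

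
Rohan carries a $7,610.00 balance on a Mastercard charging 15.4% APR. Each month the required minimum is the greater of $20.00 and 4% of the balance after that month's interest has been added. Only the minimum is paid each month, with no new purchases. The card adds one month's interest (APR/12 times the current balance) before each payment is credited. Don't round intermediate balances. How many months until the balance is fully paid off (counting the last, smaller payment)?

Monthly rate r = 15.4%/12 = 1.28333% = 0.0128333.
While 4% of the post-interest balance exceeds $20.00, each month B ← (B·(1+r))·(1 − 0.04), i.e. B shrinks by the factor (1+r)·0.96 = 0.97232.
This holds for months 1–98. Entering month 99 the balance is $486.06; 4% of the post-interest balance is now below $20.00, so the flat $20.00 minimum applies from here.
From month 99 a fixed $20.00 at rate r clears $486.06 in 30 more payments. Total: 98 + 30 = 128 months.

128 months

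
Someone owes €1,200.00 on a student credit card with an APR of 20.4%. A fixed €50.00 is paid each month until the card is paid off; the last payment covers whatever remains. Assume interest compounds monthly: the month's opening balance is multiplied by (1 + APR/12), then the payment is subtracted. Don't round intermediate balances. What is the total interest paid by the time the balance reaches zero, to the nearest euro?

€355

Monthly rate r = 20.4%/12 = 1.7% = 0.017.
Payoff takes n = ⌈−ln(1 − rB₀/P)/ln(1+r)⌉ = ⌈31.100⌉ = 32 payments; the last is €5.02.
Total paid = 31·€50.00 + €5.02 = €1,555.02.
Total interest = total paid − principal = €1,555.02 − €1,200.00 = €355.02.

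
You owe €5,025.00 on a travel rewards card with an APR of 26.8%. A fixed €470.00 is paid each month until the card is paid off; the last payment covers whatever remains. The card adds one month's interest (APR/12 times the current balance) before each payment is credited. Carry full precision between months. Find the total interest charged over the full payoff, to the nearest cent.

€781.68

Monthly rate r = 26.8%/12 = 2.23333% = 0.0223333.
Payoff takes n = ⌈−ln(1 − rB₀/P)/ln(1+r)⌉ = ⌈12.352⌉ = 13 payments; the last is €166.68.
Total paid = 12·€470.00 + €166.68 = €5,806.68.
Total interest = total paid − principal = €5,806.68 − €5,025.00 = €781.68.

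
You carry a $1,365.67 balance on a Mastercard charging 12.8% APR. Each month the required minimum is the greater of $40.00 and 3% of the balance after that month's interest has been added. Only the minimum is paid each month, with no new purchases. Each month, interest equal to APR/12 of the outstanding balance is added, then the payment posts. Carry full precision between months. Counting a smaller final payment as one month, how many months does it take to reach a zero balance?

Monthly rate r = 12.8%/12 = 1.06667% = 0.0106667.
While 3% of the post-interest balance exceeds $40.00, each month B ← (B·(1+r))·(1 − 0.03), i.e. B shrinks by the factor (1+r)·0.97 = 0.98035.
This holds for months 1–2. Entering month 3 the balance is $1,312.52; 3% of the post-interest balance is now below $40.00, so the flat $40.00 minimum applies from here.
From month 3 a fixed $40.00 at rate r clears $1,312.52 in 41 more payments. Total: 2 + 41 = 43 months.

43 months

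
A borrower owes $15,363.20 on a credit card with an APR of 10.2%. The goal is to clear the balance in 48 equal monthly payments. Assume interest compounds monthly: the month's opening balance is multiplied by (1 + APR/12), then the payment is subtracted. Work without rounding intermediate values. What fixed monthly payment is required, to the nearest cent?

$391.13

Monthly rate r = 10.2%/12 = 0.85% = 0.0085.
Level-payment amortization: P = B₀·r / (1 − (1+r)^(−n)) = 15363.20·0.0085 / (1 − 1.0085^(−48)).
Denominator 1 − (1+r)^(−48) = 0.333873551.
P = 130.587 / 0.333873551 ≈ 391.13.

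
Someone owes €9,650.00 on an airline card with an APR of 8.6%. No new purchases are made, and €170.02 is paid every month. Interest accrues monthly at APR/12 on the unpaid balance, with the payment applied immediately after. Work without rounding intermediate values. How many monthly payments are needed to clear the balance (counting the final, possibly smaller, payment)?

Monthly rate r = 8.6%/12 = 0.716667% = 0.00716667.
Recurrence: B ← B·(1+r) − €170.02.
Month 1: interest €69.16; balance after payment €9,549.14.
Month 2: interest €68.44; balance after payment €9,447.55.
Closed form: n = −ln(1 − rB₀/P)/ln(1+r) = −ln(0.59323)/ln(1.00717) ≈ 73.121, so the balance reaches zero during payment 74.

74 payments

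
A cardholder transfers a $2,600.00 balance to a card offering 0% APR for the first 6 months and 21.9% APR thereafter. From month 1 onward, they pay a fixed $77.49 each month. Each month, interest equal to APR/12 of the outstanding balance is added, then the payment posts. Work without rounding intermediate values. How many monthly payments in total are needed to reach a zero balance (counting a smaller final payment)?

Promo months 1–6 at r₀ = 0%/12 = 0; months 7+ at r₁ = 21.9%/12 = 0.01825.
After month 6 (no interest yet): B = $2,600.00 − 6·$77.49 = $2,135.06.
Then at r₁ with $77.49/mo: n₂ = −ln(1 − r₁·B/P)/ln(1+r₁) ≈ 38.64 → 39 more payments.

45 payments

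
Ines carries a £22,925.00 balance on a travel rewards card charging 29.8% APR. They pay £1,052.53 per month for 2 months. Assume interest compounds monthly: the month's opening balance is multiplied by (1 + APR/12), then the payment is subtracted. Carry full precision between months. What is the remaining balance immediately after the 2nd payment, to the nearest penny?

Monthly rate r = 29.8%/12 = 2.48333% = 0.0248333.
Each month: B ← B·(1+r) − £1,052.53.
Month 1: interest £569.30; balance after payment £22,441.77.
Month 2: interest £557.30; balance after payment £21,946.55.

£21,946.55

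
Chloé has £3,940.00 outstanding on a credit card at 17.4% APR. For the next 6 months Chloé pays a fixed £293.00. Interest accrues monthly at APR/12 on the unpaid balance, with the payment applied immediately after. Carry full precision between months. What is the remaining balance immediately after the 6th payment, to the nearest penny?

Monthly rate r = 17.4%/12 = 1.45% = 0.0145.
Each month: B ← B·(1+r) − £293.00.
Month 1: interest £57.13; balance after payment £3,704.13.
Month 2: interest £53.71; balance after payment £3,464.84.
Month 3: interest £50.24; balance after payment £3,222.08.
Month 4: interest £46.72; balance after payment £2,975.80.
Month 5: interest £43.15; balance after payment £2,725.95.
Month 6: interest £39.53; balance after payment £2,472.48.

£2,472.48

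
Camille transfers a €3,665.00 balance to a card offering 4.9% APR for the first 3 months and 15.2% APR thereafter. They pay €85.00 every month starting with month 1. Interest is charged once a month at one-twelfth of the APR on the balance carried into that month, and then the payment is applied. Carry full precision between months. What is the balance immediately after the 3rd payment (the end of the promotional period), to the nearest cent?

Promo months 1–3 at r₀ = 4.9%/12 = 0.00408333; months 4+ at r₁ = 15.2%/12 = 0.0126667.
After month 3: iterate B ← B·(1+r₀) − €85.00 for 3 months → €3,454.04.

€3,454.04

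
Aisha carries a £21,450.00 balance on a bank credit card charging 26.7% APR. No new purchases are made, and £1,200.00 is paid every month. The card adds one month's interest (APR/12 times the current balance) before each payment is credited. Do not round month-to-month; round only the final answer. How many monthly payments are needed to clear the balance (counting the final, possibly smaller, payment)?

Monthly rate r = 26.7%/12 = 2.225% = 0.02225.
Recurrence: B ← B·(1+r) − £1,200.00.
Month 1: interest £477.26; balance after payment £20,727.26.
Month 2: interest £461.18; balance after payment £19,988.44.
Closed form: n = −ln(1 − rB₀/P)/ln(1+r) = −ln(0.60228)/ln(1.02225) ≈ 23.040, so the balance reaches zero during payment 24.

24 months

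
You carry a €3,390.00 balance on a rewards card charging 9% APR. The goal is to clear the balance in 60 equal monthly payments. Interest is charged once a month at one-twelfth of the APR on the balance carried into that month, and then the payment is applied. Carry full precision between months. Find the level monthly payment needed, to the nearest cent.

€70.37

Monthly rate r = 9%/12 = 0.75% = 0.0075.
Level-payment amortization: P = B₀·r / (1 − (1+r)^(−n)) = 3390.00·0.0075 / (1 − 1.0075^(−60)).
Denominator 1 − (1+r)^(−60) = 0.361300301.
P = 25.425 / 0.361300301 ≈ 70.37.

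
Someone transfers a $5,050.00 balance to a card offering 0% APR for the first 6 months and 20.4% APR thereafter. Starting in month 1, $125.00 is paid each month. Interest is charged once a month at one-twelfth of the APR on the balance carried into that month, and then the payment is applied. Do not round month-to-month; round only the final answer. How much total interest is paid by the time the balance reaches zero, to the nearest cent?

Promo months 1–6 at r₀ = 0%/12 = 0; months 7+ at r₁ = 20.4%/12 = 0.017.
After month 6 (no interest yet): B = $5,050.00 − 6·$125.00 = $4,300.00.
Then at r₁ with $125.00/mo: n₂ = −ln(1 − r₁·B/P)/ln(1+r₁) ≈ 52.14 → 53 more payments.
Total paid = 58·$125.00 + $18.11 = $7,268.11; interest = $7,268.11 − $5,050.00 = $2,218.11.

$2,218.11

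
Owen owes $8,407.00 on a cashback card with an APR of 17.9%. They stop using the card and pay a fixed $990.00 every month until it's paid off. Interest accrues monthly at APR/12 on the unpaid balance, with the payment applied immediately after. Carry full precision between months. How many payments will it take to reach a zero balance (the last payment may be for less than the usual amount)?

10 payments

Monthly rate r = 17.9%/12 = 1.49167% = 0.0149167.
Recurrence: B ← B·(1+r) − $990.00.
Month 1: interest $125.40; balance after payment $7,542.40.
Month 2: interest $112.51; balance after payment $6,664.91.
Closed form: n = −ln(1 − rB₀/P)/ln(1+r) = −ln(0.87333)/ln(1.01492) ≈ 9.148, so the balance reaches zero during payment 10.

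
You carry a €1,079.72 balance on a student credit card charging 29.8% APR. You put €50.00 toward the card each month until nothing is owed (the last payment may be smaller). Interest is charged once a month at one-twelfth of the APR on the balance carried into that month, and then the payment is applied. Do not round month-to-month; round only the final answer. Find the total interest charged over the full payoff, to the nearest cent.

€486.73

Monthly rate r = 29.8%/12 = 2.48333% = 0.0248333.
Payoff takes n = ⌈−ln(1 − rB₀/P)/ln(1+r)⌉ = ⌈31.326⌉ = 32 payments; the last is €16.45.
Total paid = 31·€50.00 + €16.45 = €1,566.45.
Total interest = total paid − principal = €1,566.45 − €1,079.72 = €486.73.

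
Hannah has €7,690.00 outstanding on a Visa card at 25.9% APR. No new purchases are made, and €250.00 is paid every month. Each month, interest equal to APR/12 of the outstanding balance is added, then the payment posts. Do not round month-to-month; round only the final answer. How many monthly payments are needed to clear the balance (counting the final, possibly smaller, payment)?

Monthly rate r = 25.9%/12 = 2.15833% = 0.0215833.
Recurrence: B ← B·(1+r) − €250.00.
Month 1: interest €165.98; balance after payment €7,605.98.
Month 2: interest €164.16; balance after payment €7,520.14.
Closed form: n = −ln(1 − rB₀/P)/ln(1+r) = −ln(0.3361)/ln(1.02158) ≈ 51.062, so the balance reaches zero during payment 52.

52 months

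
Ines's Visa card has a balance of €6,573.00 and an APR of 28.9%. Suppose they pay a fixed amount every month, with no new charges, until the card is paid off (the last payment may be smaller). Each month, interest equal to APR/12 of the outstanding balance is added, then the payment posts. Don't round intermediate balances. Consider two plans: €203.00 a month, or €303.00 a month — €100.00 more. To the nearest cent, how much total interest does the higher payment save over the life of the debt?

€3,498.49

Monthly rate r = 28.9%/12 = 2.40833% = 0.0240833.
At €203.00/mo: n = ⌈−ln(1 − rB₀/P)/ln(1+r)⌉ = 64 payments (last €119.66); total interest = total paid − €6,573.00 = €6,335.66.
At €303.00/mo: 32 payments (last €17.17); total interest €2,837.17.
Interest saved = €6,335.66 − €2,837.17 = €3,498.49.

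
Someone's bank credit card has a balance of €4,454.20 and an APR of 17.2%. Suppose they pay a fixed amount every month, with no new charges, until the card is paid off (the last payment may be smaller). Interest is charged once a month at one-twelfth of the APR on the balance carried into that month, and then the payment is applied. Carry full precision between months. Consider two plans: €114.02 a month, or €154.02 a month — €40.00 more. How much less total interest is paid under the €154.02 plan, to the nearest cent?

€782.80

Monthly rate r = 17.2%/12 = 1.43333% = 0.0143333.
At €114.02/mo: n = ⌈−ln(1 − rB₀/P)/ln(1+r)⌉ = 58 payments (last €77.31); total interest = total paid − €4,454.20 = €2,122.25.
At €154.02/mo: 38 payments (last €94.91); total interest €1,339.45.
Interest saved = €2,122.25 − €1,339.45 = €782.80.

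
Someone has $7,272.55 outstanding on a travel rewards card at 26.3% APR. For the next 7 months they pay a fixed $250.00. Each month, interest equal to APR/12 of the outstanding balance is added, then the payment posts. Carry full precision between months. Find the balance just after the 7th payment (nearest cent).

$6,595.02

Monthly rate r = 26.3%/12 = 2.19167% = 0.0219167.
Each month: B ← B·(1+r) − $250.00.
Month 1: interest $159.39; balance after payment $7,181.94.
Month 2: interest $157.40; balance after payment $7,089.34.
Month 3: interest $155.37; balance after payment $6,994.72.
Month 4: interest $153.30; balance after payment $6,898.02.
Month 5: interest $151.18; balance after payment $6,799.20.
Month 6: interest $149.02; balance after payment $6,698.22.
Month 7: interest $146.80; balance after payment $6,595.02.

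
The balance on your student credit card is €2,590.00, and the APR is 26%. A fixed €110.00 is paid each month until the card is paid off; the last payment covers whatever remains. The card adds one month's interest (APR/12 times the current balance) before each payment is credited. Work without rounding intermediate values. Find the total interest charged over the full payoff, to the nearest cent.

€1,072.55

Monthly rate r = 26%/12 = 2.16667% = 0.0216667.
Payoff takes n = ⌈−ln(1 − rB₀/P)/ln(1+r)⌉ = ⌈33.294⌉ = 34 payments; the last is €32.55.
Total paid = 33·€110.00 + €32.55 = €3,662.55.
Total interest = total paid − principal = €3,662.55 − €2,590.00 = €1,072.55.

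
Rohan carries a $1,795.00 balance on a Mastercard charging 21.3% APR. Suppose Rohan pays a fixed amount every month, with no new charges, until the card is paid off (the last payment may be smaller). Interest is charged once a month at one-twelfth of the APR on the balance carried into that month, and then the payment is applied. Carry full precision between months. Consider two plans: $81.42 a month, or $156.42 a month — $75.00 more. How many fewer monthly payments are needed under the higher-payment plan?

Monthly rate r = 21.3%/12 = 1.775% = 0.01775.
At $81.42/mo: n = ⌈−ln(1 − rB₀/P)/ln(1+r)⌉ = 29 payments (last $17.81); total interest = total paid − $1,795.00 = $502.57.
At $156.42/mo: 13 payments (last $147.97); total interest $230.01.
Payments saved = 29 − 13 = 16.

16 fewer payments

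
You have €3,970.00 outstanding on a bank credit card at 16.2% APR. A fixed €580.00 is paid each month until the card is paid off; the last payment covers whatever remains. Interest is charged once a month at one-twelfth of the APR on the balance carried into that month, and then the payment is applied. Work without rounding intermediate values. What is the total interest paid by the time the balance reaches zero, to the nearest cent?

€224.31

Monthly rate r = 16.2%/12 = 1.35% = 0.0135.
Payoff takes n = ⌈−ln(1 − rB₀/P)/ln(1+r)⌉ = ⌈7.230⌉ = 8 payments; the last is €134.31.
Total paid = 7·€580.00 + €134.31 = €4,194.31.
Total interest = total paid − principal = €4,194.31 − €3,970.00 = €224.31.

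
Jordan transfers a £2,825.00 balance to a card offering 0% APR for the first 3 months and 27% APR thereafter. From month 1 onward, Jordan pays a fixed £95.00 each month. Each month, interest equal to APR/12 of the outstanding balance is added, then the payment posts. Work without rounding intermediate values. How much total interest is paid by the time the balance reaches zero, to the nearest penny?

£1,389.28

Promo months 1–3 at r₀ = 0%/12 = 0; months 4+ at r₁ = 27%/12 = 0.0225.
After month 3 (no interest yet): B = £2,825.00 − 3·£95.00 = £2,540.00.
Then at r₁ with £95.00/mo: n₂ = −ln(1 − r₁·B/P)/ln(1+r₁) ≈ 41.36 → 42 more payments.
Total paid = 44·£95.00 + £34.28 = £4,214.28; interest = £4,214.28 − £2,825.00 = £1,389.28.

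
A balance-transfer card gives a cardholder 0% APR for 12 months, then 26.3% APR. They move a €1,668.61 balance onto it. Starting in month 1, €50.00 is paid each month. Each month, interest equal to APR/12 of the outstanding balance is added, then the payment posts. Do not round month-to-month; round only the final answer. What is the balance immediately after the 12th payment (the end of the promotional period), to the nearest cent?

€1,068.61

Promo months 1–12 at r₀ = 0%/12 = 0; months 13+ at r₁ = 26.3%/12 = 0.0219167.
After month 12 (no interest yet): B = €1,668.61 − 12·€50.00 = €1,068.61.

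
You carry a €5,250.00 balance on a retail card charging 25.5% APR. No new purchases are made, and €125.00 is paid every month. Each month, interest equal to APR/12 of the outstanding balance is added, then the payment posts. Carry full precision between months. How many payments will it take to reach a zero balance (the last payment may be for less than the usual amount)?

Monthly rate r = 25.5%/12 = 2.125% = 0.02125.
Recurrence: B ← B·(1+r) − €125.00.
Month 1: interest €111.56; balance after payment €5,236.56.
Month 2: interest €111.28; balance after payment €5,222.84.
Closed form: n = −ln(1 − rB₀/P)/ln(1+r) = −ln(0.1075)/ln(1.02125) ≈ 106.065, so the balance reaches zero during payment 107.

107 months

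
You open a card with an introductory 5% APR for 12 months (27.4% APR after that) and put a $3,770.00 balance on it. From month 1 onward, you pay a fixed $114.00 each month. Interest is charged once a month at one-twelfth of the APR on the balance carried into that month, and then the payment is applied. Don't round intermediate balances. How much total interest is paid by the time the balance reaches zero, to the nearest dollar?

Promo months 1–12 at r₀ = 5%/12 = 0.00416667; months 13+ at r₁ = 27.4%/12 = 0.0228333.
After month 12: iterate B ← B·(1+r₀) − $114.00 for 12 months → $2,563.09.
Then at r₁ with $114.00/mo: n₂ = −ln(1 − r₁·B/P)/ln(1+r₁) ≈ 31.90 → 32 more payments.
Total paid = 43·$114.00 + $102.99 = $5,004.99; interest = $5,004.99 − $3,770.00 = $1,234.99.

$1,235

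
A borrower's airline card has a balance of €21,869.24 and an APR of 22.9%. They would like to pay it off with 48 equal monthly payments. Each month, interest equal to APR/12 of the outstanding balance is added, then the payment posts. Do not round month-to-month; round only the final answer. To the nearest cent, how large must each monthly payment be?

€699.74

Monthly rate r = 22.9%/12 = 1.90833% = 0.0190833.
Level-payment amortization: P = B₀·r / (1 − (1+r)^(−n)) = 21869.24·0.0190833 / (1 − 1.01908^(−48)).
Denominator 1 − (1+r)^(−48) = 0.596415526.
P = 417.338 / 0.596415526 ≈ 699.74.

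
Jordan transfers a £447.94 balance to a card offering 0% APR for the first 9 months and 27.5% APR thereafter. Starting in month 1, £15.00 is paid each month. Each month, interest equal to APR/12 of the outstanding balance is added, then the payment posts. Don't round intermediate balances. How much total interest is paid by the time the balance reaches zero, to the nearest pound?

£118

Promo months 1–9 at r₀ = 0%/12 = 0; months 10+ at r₁ = 27.5%/12 = 0.0229167.
After month 9 (no interest yet): B = £447.94 − 9·£15.00 = £312.94.
Then at r₁ with £15.00/mo: n₂ = −ln(1 − r₁·B/P)/ln(1+r₁) ≈ 28.70 → 29 more payments.
Total paid = 37·£15.00 + £10.54 = £565.54; interest = £565.54 − £447.94 = £117.60.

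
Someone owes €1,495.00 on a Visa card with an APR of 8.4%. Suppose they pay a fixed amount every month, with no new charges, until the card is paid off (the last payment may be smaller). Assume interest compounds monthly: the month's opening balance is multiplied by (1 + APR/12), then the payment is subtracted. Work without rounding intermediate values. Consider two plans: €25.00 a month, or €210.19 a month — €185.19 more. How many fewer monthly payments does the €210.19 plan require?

Monthly rate r = 8.4%/12 = 0.7% = 0.007.
At €25.00/mo: n = ⌈−ln(1 − rB₀/P)/ln(1+r)⌉ = 78 payments (last €18.63); total interest = total paid − €1,495.00 = €448.63.
At €210.19/mo: 8 payments (last €67.69); total interest €44.02.
Payments saved = 78 − 8 = 70.

70 fewer payments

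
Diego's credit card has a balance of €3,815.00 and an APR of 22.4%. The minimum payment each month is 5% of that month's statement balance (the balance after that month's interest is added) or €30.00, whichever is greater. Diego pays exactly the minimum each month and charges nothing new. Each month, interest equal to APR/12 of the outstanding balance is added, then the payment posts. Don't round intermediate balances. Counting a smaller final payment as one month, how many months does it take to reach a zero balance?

82 months

Monthly rate r = 22.4%/12 = 1.86667% = 0.0186667.
While 5% of the post-interest balance exceeds €30.00, each month B ← (B·(1+r))·(1 − 0.05), i.e. B shrinks by the factor (1+r)·0.95 = 0.96773.
This holds for months 1–57. Entering month 58 the balance is €588.26; 5% of the post-interest balance is now below €30.00, so the flat €30.00 minimum applies from here.
From month 58 a fixed €30.00 at rate r clears €588.26 in 25 more payments. Total: 57 + 25 = 82 months.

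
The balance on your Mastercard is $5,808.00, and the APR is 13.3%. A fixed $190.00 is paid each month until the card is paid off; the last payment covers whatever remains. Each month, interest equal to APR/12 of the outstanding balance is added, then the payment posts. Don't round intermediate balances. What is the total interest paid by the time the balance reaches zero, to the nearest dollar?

Monthly rate r = 13.3%/12 = 1.10833% = 0.0110833.
Payoff takes n = ⌈−ln(1 − rB₀/P)/ln(1+r)⌉ = ⌈37.533⌉ = 38 payments; the last is $101.47.
Total paid = 37·$190.00 + $101.47 = $7,131.47.
Total interest = total paid − principal = $7,131.47 − $5,808.00 = $1,323.47.

$1,323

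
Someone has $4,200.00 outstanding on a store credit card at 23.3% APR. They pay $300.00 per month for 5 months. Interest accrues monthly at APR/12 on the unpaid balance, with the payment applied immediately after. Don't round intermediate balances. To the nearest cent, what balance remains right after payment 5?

Monthly rate r = 23.3%/12 = 1.94167% = 0.0194167.
Each month: B ← B·(1+r) − $300.00.
Month 1: interest $81.55; balance after payment $3,981.55.
Month 2: interest $77.31; balance after payment $3,758.86.
Month 3: interest $72.98; balance after payment $3,531.84.
Month 4: interest $68.58; balance after payment $3,300.42.
Month 5: interest $64.08; balance after payment $3,064.50.

$3,064.50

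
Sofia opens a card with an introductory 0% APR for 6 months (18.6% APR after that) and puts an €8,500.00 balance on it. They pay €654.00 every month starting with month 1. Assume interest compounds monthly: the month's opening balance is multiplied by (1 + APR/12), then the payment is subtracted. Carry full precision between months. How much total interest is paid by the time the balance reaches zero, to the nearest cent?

€306.37

Promo months 1–6 at r₀ = 0%/12 = 0; months 7+ at r₁ = 18.6%/12 = 0.0155.
After month 6 (no interest yet): B = €8,500.00 − 6·€654.00 = €4,576.00.
Then at r₁ with €654.00/mo: n₂ = −ln(1 − r₁·B/P)/ln(1+r₁) ≈ 7.46 → 8 more payments.
Total paid = 13·€654.00 + €304.37 = €8,806.37; interest = €8,806.37 − €8,500.00 = €306.37.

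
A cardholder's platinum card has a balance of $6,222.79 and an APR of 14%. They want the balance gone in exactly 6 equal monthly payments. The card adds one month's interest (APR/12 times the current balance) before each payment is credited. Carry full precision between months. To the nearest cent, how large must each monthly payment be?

Monthly rate r = 14%/12 = 1.16667% = 0.0116667.
Level-payment amortization: P = B₀·r / (1 − (1+r)^(−n)) = 6222.79·0.0116667 / (1 − 1.01167^(−6)).
Denominator 1 − (1+r)^(−6) = 0.0672283116.
P = 72.5992 / 0.0672283116 ≈ 1079.89.

$1,079.89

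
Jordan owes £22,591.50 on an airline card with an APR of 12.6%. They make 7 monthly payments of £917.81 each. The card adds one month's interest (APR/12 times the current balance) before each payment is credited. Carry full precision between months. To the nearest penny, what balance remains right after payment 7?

£17,674.58

Monthly rate r = 12.6%/12 = 1.05% = 0.0105.
Each month: B ← B·(1+r) − £917.81.
Month 1: interest £237.21; balance after payment £21,910.90.
Month 2: interest £230.06; balance after payment £21,223.16.
Month 3: interest £222.84; balance after payment £20,528.19.
Month 4: interest £215.55; balance after payment £19,825.92.
Month 5: interest £208.17; balance after payment £19,116.29.
Month 6: interest £200.72; balance after payment £18,399.20.
Month 7: interest £193.19; balance after payment £17,674.58.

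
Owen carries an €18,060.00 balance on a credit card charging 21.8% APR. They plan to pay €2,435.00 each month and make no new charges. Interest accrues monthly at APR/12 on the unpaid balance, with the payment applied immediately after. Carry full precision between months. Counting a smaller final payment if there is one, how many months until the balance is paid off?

9 payments

Monthly rate r = 21.8%/12 = 1.81667% = 0.0181667.
Recurrence: B ← B·(1+r) − €2,435.00.
Month 1: interest €328.09; balance after payment €15,953.09.
Month 2: interest €289.81; balance after payment €13,807.90.
Closed form: n = −ln(1 − rB₀/P)/ln(1+r) = −ln(0.86526)/ln(1.01817) ≈ 8.039, so the balance reaches zero during payment 9.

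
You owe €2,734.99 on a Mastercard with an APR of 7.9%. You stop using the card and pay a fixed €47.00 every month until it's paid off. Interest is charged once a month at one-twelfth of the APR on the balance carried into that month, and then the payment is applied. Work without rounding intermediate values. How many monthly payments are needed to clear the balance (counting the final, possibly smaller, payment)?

Monthly rate r = 7.9%/12 = 0.658333% = 0.00658333.
Recurrence: B ← B·(1+r) − €47.00.
Month 1: interest €18.01; balance after payment €2,706.00.
Month 2: interest €17.81; balance after payment €2,676.81.
Closed form: n = −ln(1 − rB₀/P)/ln(1+r) = −ln(0.61691)/ln(1.00658) ≈ 73.614, so the balance reaches zero during payment 74.

74 payments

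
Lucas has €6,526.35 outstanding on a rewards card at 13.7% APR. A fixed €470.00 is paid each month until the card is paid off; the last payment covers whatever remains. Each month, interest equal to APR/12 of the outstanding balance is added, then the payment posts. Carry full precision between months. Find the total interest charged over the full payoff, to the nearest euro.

€620

Monthly rate r = 13.7%/12 = 1.14167% = 0.0114167.
Payoff takes n = ⌈−ln(1 − rB₀/P)/ln(1+r)⌉ = ⌈15.205⌉ = 16 payments; the last is €96.71.
Total paid = 15·€470.00 + €96.71 = €7,146.71.
Total interest = total paid − principal = €7,146.71 − €6,526.35 = €620.36.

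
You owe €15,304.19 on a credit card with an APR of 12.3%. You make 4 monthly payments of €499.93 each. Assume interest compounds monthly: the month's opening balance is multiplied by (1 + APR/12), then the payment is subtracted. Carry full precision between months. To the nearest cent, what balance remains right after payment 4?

Monthly rate r = 12.3%/12 = 1.025% = 0.01025.
Each month: B ← B·(1+r) − €499.93.
Month 1: interest €156.87; balance after payment €14,961.13.
Month 2: interest €153.35; balance after payment €14,614.55.
Month 3: interest €149.80; balance after payment €14,264.42.
Month 4: interest €146.21; balance after payment €13,910.70.

€13,910.70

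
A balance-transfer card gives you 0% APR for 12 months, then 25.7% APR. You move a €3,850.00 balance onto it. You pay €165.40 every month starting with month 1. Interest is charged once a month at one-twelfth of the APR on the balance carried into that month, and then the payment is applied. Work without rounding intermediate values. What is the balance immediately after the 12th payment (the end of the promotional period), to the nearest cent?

Promo months 1–12 at r₀ = 0%/12 = 0; months 13+ at r₁ = 25.7%/12 = 0.0214167.
After month 12 (no interest yet): B = €3,850.00 − 12·€165.40 = €1,865.20.

€1,865.20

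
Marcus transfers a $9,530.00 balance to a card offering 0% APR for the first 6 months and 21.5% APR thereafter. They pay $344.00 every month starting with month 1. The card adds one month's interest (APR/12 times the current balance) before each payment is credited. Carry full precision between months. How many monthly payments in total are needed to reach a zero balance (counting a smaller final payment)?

Promo months 1–6 at r₀ = 0%/12 = 0; months 7+ at r₁ = 21.5%/12 = 0.0179167.
After month 6 (no interest yet): B = $9,530.00 − 6·$344.00 = $7,466.00.
Then at r₁ with $344.00/mo: n₂ = −ln(1 − r₁·B/P)/ln(1+r₁) ≈ 27.73 → 28 more payments.

34 months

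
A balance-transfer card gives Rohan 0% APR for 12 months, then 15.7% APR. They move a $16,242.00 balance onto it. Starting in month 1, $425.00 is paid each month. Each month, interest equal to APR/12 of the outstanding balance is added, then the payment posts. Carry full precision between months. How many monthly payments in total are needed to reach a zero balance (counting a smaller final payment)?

45 months

Promo months 1–12 at r₀ = 0%/12 = 0; months 13+ at r₁ = 15.7%/12 = 0.0130833.
After month 12 (no interest yet): B = $16,242.00 − 12·$425.00 = $11,142.00.
Then at r₁ with $425.00/mo: n₂ = −ln(1 − r₁·B/P)/ln(1+r₁) ≈ 32.32 → 33 more payments.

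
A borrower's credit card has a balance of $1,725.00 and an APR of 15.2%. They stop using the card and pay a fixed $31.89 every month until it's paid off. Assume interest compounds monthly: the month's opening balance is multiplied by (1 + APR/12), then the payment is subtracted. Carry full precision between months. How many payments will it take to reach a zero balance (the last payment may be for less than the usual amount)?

92 months

Monthly rate r = 15.2%/12 = 1.26667% = 0.0126667.
Recurrence: B ← B·(1+r) − $31.89.
Month 1: interest $21.85; balance after payment $1,714.96.
Month 2: interest $21.72; balance after payment $1,704.79.
Closed form: n = −ln(1 − rB₀/P)/ln(1+r) = −ln(0.31483)/ln(1.01267) ≈ 91.817, so the balance reaches zero during payment 92.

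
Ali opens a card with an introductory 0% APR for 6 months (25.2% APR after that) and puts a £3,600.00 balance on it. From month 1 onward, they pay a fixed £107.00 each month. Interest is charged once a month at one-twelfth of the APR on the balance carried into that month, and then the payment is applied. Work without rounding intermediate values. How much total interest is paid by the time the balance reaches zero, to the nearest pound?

Promo months 1–6 at r₀ = 0%/12 = 0; months 7+ at r₁ = 25.2%/12 = 0.021.
After month 6 (no interest yet): B = £3,600.00 − 6·£107.00 = £2,958.00.
Then at r₁ with £107.00/mo: n₂ = −ln(1 − r₁·B/P)/ln(1+r₁) ≈ 41.80 → 42 more payments.
Total paid = 47·£107.00 + £86.20 = £5,115.20; interest = £5,115.20 − £3,600.00 = £1,515.20.

£1,515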